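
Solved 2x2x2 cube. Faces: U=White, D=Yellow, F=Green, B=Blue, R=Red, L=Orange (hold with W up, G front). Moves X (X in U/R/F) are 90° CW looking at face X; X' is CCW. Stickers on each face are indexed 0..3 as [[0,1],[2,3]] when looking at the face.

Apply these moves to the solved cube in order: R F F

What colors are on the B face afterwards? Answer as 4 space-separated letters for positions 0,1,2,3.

Answer: W B W B

Derivation:
After move 1 (R): R=RRRR U=WGWG F=GYGY D=YBYB B=WBWB
After move 2 (F): F=GGYY U=WGOO R=WRGR D=RRYB L=OYOB
After move 3 (F): F=YGYG U=WGBY R=OROR D=GWYB L=OROR
Query: B face = WBWB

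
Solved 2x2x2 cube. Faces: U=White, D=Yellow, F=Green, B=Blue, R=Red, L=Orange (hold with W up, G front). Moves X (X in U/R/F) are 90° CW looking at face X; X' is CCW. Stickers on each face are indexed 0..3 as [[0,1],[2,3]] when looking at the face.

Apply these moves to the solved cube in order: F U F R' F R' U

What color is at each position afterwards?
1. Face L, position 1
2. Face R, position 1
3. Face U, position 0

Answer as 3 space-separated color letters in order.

After move 1 (F): F=GGGG U=WWOO R=WRWR D=RRYY L=OYOY
After move 2 (U): U=OWOW F=WRGG R=BBWR B=OYBB L=GGOY
After move 3 (F): F=GWGR U=OWYG R=OBWR D=WBYY L=GROR
After move 4 (R'): R=BROW U=OBYO F=GWGG D=WWYR B=YYBB
After move 5 (F): F=GGGW U=OBRR R=YROW D=OBYR L=GWOW
After move 6 (R'): R=RWYO U=OBRY F=GBGR D=OGYW B=RYBB
After move 7 (U): U=ROYB F=RWGR R=RYYO B=GWBB L=GBOW
Query 1: L[1] = B
Query 2: R[1] = Y
Query 3: U[0] = R

Answer: B Y R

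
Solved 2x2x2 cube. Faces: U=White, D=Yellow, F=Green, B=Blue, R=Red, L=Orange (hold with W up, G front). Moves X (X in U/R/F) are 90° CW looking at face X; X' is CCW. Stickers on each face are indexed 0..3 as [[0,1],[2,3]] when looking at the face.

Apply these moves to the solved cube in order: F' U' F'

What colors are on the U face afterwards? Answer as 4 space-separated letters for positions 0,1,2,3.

Answer: W R G Y

Derivation:
After move 1 (F'): F=GGGG U=WWRR R=YRYR D=OOYY L=OWOW
After move 2 (U'): U=WRWR F=OWGG R=GGYR B=YRBB L=BBOW
After move 3 (F'): F=WGOG U=WRGY R=OGOR D=BWYY L=BROW
Query: U face = WRGY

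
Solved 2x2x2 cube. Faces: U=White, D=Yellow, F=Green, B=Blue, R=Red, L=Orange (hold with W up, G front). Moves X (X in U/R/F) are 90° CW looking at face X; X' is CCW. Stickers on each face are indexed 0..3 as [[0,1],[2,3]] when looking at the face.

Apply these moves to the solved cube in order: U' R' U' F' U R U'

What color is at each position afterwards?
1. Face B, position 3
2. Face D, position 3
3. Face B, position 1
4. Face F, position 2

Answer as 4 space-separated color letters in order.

After move 1 (U'): U=WWWW F=OOGG R=GGRR B=RRBB L=BBOO
After move 2 (R'): R=GRGR U=WBWR F=OWGW D=YOYG B=YRYB
After move 3 (U'): U=BRWW F=BBGW R=OWGR B=GRYB L=YROO
After move 4 (F'): F=BWBG U=BROG R=OWYR D=ROYG L=YWOW
After move 5 (U): U=OBGR F=OWBG R=GRYR B=YWYB L=BWOW
After move 6 (R): R=YGRR U=OWGG F=OOBG D=RYYY B=RWBB
After move 7 (U'): U=WGOG F=BWBG R=OORR B=YGBB L=RWOW
Query 1: B[3] = B
Query 2: D[3] = Y
Query 3: B[1] = G
Query 4: F[2] = B

Answer: B Y G B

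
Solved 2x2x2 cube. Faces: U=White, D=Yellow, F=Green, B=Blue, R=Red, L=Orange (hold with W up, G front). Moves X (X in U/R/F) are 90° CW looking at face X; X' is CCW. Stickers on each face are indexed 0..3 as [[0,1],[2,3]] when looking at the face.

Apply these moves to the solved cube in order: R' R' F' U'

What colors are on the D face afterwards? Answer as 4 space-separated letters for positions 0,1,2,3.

Answer: O O Y W

Derivation:
After move 1 (R'): R=RRRR U=WBWB F=GWGW D=YGYG B=YBYB
After move 2 (R'): R=RRRR U=WYWY F=GBGB D=YWYW B=GBGB
After move 3 (F'): F=BBGG U=WYRR R=WRYR D=OOYW L=OYOW
After move 4 (U'): U=YRWR F=OYGG R=BBYR B=WRGB L=GBOW
Query: D face = OOYW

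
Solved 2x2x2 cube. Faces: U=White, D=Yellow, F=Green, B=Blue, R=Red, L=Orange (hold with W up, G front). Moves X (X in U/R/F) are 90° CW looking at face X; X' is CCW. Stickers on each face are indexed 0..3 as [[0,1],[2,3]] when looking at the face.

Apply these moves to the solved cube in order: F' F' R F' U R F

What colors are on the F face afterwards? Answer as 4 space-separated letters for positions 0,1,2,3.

After move 1 (F'): F=GGGG U=WWRR R=YRYR D=OOYY L=OWOW
After move 2 (F'): F=GGGG U=WWYY R=OROR D=WWYY L=OROR
After move 3 (R): R=OORR U=WGYG F=GWGY D=WBYB B=YBWB
After move 4 (F'): F=WYGG U=WGOR R=BOWR D=RRYB L=OGOY
After move 5 (U): U=OWRG F=BOGG R=YBWR B=OGWB L=WYOY
After move 6 (R): R=WYRB U=OORG F=BRGB D=RWYO B=GGWB
After move 7 (F): F=GBBR U=OOYY R=RYGB D=RWYO L=WROW
Query: F face = GBBR

Answer: G B B R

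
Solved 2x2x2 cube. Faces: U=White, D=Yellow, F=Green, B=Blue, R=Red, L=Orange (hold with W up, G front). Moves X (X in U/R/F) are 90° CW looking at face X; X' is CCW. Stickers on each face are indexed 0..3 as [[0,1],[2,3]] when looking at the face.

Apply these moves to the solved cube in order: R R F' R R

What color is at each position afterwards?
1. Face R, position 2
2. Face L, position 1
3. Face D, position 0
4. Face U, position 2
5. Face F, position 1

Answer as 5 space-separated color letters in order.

Answer: R Y O R G

Derivation:
After move 1 (R): R=RRRR U=WGWG F=GYGY D=YBYB B=WBWB
After move 2 (R): R=RRRR U=WYWY F=GBGB D=YWYW B=GBGB
After move 3 (F'): F=BBGG U=WYRR R=WRYR D=OOYW L=OYOW
After move 4 (R): R=YWRR U=WBRG F=BOGW D=OGYG B=RBYB
After move 5 (R): R=RYRW U=WORW F=BGGG D=OYYR B=GBBB
Query 1: R[2] = R
Query 2: L[1] = Y
Query 3: D[0] = O
Query 4: U[2] = R
Query 5: F[1] = G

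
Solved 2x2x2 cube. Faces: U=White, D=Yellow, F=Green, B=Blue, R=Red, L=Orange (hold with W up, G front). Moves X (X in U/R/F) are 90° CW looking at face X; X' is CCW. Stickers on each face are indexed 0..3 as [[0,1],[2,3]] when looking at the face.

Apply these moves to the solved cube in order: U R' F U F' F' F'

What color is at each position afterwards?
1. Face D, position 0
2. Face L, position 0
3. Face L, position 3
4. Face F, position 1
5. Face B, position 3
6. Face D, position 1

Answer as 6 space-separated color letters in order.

Answer: O G B W B Y

Derivation:
After move 1 (U): U=WWWW F=RRGG R=BBRR B=OOBB L=GGOO
After move 2 (R'): R=BRBR U=WBWO F=RWGW D=YRYG B=YOYB
After move 3 (F): F=GRWW U=WBOG R=WROR D=BBYG L=GYOR
After move 4 (U): U=OWGB F=WRWW R=YOOR B=GYYB L=GROR
After move 5 (F'): F=RWWW U=OWYO R=BOBR D=RRYG L=GBOG
After move 6 (F'): F=WWRW U=OWBB R=RORR D=BGYG L=GOOY
After move 7 (F'): F=WWWR U=OWRR R=GOBR D=OYYG L=GBOB
Query 1: D[0] = O
Query 2: L[0] = G
Query 3: L[3] = B
Query 4: F[1] = W
Query 5: B[3] = B
Query 6: D[1] = Y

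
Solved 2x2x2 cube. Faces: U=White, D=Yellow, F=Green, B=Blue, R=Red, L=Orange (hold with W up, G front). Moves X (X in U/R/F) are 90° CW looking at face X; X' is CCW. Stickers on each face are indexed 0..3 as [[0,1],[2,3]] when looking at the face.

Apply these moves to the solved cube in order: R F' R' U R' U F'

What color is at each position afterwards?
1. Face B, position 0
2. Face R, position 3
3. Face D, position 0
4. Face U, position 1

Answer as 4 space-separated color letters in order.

Answer: Y B W R

Derivation:
After move 1 (R): R=RRRR U=WGWG F=GYGY D=YBYB B=WBWB
After move 2 (F'): F=YYGG U=WGRR R=BRYR D=OOYB L=OGOW
After move 3 (R'): R=RRBY U=WWRW F=YGGR D=OYYG B=BBOB
After move 4 (U): U=RWWW F=RRGR R=BBBY B=OGOB L=YGOW
After move 5 (R'): R=BYBB U=ROWO F=RWGW D=ORYR B=GGYB
After move 6 (U): U=WROO F=BYGW R=GGBB B=YGYB L=RWOW
After move 7 (F'): F=YWBG U=WRGB R=RGOB D=WWYR L=ROOO
Query 1: B[0] = Y
Query 2: R[3] = B
Query 3: D[0] = W
Query 4: U[1] = R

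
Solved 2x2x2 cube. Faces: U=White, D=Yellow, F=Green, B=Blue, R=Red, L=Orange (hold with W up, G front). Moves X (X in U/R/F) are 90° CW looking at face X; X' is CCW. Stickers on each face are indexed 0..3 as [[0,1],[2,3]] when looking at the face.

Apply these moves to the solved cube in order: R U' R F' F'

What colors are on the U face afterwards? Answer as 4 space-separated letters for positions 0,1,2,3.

Answer: G O W Y

Derivation:
After move 1 (R): R=RRRR U=WGWG F=GYGY D=YBYB B=WBWB
After move 2 (U'): U=GGWW F=OOGY R=GYRR B=RRWB L=WBOO
After move 3 (R): R=RGRY U=GOWY F=OBGB D=YWYR B=WRGB
After move 4 (F'): F=BBOG U=GORR R=WGYY D=BOYR L=WYOW
After move 5 (F'): F=BGBO U=GOWY R=OGBY D=YWYR L=WROR
Query: U face = GOWY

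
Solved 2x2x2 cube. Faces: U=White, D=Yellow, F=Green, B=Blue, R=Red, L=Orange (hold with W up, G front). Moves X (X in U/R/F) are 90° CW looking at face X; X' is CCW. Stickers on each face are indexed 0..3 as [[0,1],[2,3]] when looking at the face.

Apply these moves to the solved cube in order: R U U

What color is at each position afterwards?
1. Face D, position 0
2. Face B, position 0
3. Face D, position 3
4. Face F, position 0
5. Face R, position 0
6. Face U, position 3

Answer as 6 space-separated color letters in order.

After move 1 (R): R=RRRR U=WGWG F=GYGY D=YBYB B=WBWB
After move 2 (U): U=WWGG F=RRGY R=WBRR B=OOWB L=GYOO
After move 3 (U): U=GWGW F=WBGY R=OORR B=GYWB L=RROO
Query 1: D[0] = Y
Query 2: B[0] = G
Query 3: D[3] = B
Query 4: F[0] = W
Query 5: R[0] = O
Query 6: U[3] = W

Answer: Y G B W O W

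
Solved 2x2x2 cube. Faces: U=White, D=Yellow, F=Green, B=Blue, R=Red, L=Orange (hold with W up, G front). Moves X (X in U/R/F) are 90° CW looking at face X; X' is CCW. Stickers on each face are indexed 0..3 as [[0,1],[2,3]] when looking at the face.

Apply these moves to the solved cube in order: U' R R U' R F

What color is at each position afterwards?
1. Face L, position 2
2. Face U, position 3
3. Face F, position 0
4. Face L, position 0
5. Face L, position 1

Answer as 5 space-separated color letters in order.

Answer: O R G G Y

Derivation:
After move 1 (U'): U=WWWW F=OOGG R=GGRR B=RRBB L=BBOO
After move 2 (R): R=RGRG U=WOWG F=OYGY D=YBYR B=WRWB
After move 3 (R): R=RRGG U=WYWY F=OBGR D=YWYW B=GROB
After move 4 (U'): U=YYWW F=BBGR R=OBGG B=RROB L=GROO
After move 5 (R): R=GOGB U=YBWR F=BWGW D=YOYR B=WRYB
After move 6 (F): F=GBWW U=YBOR R=WORB D=GGYR L=GYOO
Query 1: L[2] = O
Query 2: U[3] = R
Query 3: F[0] = G
Query 4: L[0] = G
Query 5: L[1] = Y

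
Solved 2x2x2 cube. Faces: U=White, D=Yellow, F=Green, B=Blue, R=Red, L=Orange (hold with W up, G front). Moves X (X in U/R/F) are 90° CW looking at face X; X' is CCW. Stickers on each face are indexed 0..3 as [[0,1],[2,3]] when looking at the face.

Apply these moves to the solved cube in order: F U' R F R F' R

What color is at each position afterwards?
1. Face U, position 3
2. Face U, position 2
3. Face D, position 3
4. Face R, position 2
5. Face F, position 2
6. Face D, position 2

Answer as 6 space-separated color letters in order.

After move 1 (F): F=GGGG U=WWOO R=WRWR D=RRYY L=OYOY
After move 2 (U'): U=WOWO F=OYGG R=GGWR B=WRBB L=BBOY
After move 3 (R): R=WGRG U=WYWG F=ORGY D=RBYW B=OROB
After move 4 (F): F=GOYR U=WYYB R=WGGG D=RWYW L=BROB
After move 5 (R): R=GWGG U=WOYR F=GWYW D=ROYO B=BRYB
After move 6 (F'): F=WWGY U=WOGG R=OWRG D=RBYO L=BROY
After move 7 (R): R=ROGW U=WWGY F=WBGO D=RYYB B=GROB
Query 1: U[3] = Y
Query 2: U[2] = G
Query 3: D[3] = B
Query 4: R[2] = G
Query 5: F[2] = G
Query 6: D[2] = Y

Answer: Y G B G G Y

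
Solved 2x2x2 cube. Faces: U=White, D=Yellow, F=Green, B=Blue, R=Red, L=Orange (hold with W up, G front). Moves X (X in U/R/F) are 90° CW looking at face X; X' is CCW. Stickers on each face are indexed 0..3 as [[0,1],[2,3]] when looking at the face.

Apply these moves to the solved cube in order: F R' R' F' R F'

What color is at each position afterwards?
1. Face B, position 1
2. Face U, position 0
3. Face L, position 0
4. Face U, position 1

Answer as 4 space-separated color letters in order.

Answer: B W O B

Derivation:
After move 1 (F): F=GGGG U=WWOO R=WRWR D=RRYY L=OYOY
After move 2 (R'): R=RRWW U=WBOB F=GWGO D=RGYG B=YBRB
After move 3 (R'): R=RWRW U=WROY F=GBGB D=RWYO B=GBGB
After move 4 (F'): F=BBGG U=WRRR R=WWRW D=YYYO L=OYOO
After move 5 (R): R=RWWW U=WBRG F=BYGO D=YGYG B=RBRB
After move 6 (F'): F=YOBG U=WBRW R=GWYW D=YOYG L=OGOR
Query 1: B[1] = B
Query 2: U[0] = W
Query 3: L[0] = O
Query 4: U[1] = B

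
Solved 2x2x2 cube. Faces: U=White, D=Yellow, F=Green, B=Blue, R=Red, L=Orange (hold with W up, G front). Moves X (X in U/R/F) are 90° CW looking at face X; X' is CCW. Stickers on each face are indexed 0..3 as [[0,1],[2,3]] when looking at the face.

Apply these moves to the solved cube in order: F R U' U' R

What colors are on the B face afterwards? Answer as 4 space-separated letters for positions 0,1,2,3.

Answer: W R O B

Derivation:
After move 1 (F): F=GGGG U=WWOO R=WRWR D=RRYY L=OYOY
After move 2 (R): R=WWRR U=WGOG F=GRGY D=RBYB B=OBWB
After move 3 (U'): U=GGWO F=OYGY R=GRRR B=WWWB L=OBOY
After move 4 (U'): U=GOGW F=OBGY R=OYRR B=GRWB L=WWOY
After move 5 (R): R=RORY U=GBGY F=OBGB D=RWYG B=WROB
Query: B face = WROB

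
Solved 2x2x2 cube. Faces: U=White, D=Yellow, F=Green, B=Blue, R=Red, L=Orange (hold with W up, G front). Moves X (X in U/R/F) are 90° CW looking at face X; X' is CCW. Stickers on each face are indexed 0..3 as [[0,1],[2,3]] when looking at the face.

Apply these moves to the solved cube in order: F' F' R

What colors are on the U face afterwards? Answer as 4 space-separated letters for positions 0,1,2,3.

After move 1 (F'): F=GGGG U=WWRR R=YRYR D=OOYY L=OWOW
After move 2 (F'): F=GGGG U=WWYY R=OROR D=WWYY L=OROR
After move 3 (R): R=OORR U=WGYG F=GWGY D=WBYB B=YBWB
Query: U face = WGYG

Answer: W G Y G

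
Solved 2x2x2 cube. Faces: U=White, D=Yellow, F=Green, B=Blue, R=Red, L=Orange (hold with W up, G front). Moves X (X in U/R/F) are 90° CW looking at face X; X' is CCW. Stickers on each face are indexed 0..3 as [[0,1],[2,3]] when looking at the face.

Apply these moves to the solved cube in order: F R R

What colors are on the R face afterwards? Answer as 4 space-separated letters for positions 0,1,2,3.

After move 1 (F): F=GGGG U=WWOO R=WRWR D=RRYY L=OYOY
After move 2 (R): R=WWRR U=WGOG F=GRGY D=RBYB B=OBWB
After move 3 (R): R=RWRW U=WROY F=GBGB D=RWYO B=GBGB
Query: R face = RWRW

Answer: R W R W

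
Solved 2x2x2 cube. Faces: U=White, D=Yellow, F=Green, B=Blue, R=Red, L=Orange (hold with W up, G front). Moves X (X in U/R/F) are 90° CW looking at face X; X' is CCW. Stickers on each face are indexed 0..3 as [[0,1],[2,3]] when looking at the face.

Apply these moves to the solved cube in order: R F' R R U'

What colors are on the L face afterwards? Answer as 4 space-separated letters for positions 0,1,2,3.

Answer: G B O W

Derivation:
After move 1 (R): R=RRRR U=WGWG F=GYGY D=YBYB B=WBWB
After move 2 (F'): F=YYGG U=WGRR R=BRYR D=OOYB L=OGOW
After move 3 (R): R=YBRR U=WYRG F=YOGB D=OWYW B=RBGB
After move 4 (R): R=RYRB U=WORB F=YWGW D=OGYR B=GBYB
After move 5 (U'): U=OBWR F=OGGW R=YWRB B=RYYB L=GBOW
Query: L face = GBOW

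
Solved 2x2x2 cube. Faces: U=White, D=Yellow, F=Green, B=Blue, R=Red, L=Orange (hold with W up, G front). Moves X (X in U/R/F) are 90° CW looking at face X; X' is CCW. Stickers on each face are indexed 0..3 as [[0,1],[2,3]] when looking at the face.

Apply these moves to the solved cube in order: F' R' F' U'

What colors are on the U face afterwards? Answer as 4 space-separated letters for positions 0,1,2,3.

Answer: B Y W R

Derivation:
After move 1 (F'): F=GGGG U=WWRR R=YRYR D=OOYY L=OWOW
After move 2 (R'): R=RRYY U=WBRB F=GWGR D=OGYG B=YBOB
After move 3 (F'): F=WRGG U=WBRY R=GROY D=WWYG L=OBOR
After move 4 (U'): U=BYWR F=OBGG R=WROY B=GROB L=YBOR
Query: U face = BYWR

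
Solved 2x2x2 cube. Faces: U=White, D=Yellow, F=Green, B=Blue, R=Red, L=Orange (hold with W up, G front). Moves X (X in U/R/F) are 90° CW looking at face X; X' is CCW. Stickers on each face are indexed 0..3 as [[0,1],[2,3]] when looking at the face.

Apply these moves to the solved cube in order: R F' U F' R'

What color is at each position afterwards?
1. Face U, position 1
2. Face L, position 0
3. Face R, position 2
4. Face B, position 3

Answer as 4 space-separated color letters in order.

After move 1 (R): R=RRRR U=WGWG F=GYGY D=YBYB B=WBWB
After move 2 (F'): F=YYGG U=WGRR R=BRYR D=OOYB L=OGOW
After move 3 (U): U=RWRG F=BRGG R=WBYR B=OGWB L=YYOW
After move 4 (F'): F=RGBG U=RWWY R=OBOR D=YWYB L=YGOR
After move 5 (R'): R=BROO U=RWWO F=RWBY D=YGYG B=BGWB
Query 1: U[1] = W
Query 2: L[0] = Y
Query 3: R[2] = O
Query 4: B[3] = B

Answer: W Y O B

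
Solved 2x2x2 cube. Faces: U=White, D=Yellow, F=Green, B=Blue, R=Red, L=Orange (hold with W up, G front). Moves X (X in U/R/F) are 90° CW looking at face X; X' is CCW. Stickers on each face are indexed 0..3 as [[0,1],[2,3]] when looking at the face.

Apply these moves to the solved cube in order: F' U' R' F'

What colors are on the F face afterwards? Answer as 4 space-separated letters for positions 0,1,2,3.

After move 1 (F'): F=GGGG U=WWRR R=YRYR D=OOYY L=OWOW
After move 2 (U'): U=WRWR F=OWGG R=GGYR B=YRBB L=BBOW
After move 3 (R'): R=GRGY U=WBWY F=ORGR D=OWYG B=YROB
After move 4 (F'): F=RROG U=WBGG R=WROY D=BWYG L=BYOW
Query: F face = RROG

Answer: R R O G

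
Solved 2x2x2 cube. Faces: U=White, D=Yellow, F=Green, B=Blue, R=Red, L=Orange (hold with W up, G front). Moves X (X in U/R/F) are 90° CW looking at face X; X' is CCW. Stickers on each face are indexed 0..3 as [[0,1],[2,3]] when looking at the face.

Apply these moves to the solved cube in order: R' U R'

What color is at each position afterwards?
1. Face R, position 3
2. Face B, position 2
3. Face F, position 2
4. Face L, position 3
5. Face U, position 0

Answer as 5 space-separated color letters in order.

After move 1 (R'): R=RRRR U=WBWB F=GWGW D=YGYG B=YBYB
After move 2 (U): U=WWBB F=RRGW R=YBRR B=OOYB L=GWOO
After move 3 (R'): R=BRYR U=WYBO F=RWGB D=YRYW B=GOGB
Query 1: R[3] = R
Query 2: B[2] = G
Query 3: F[2] = G
Query 4: L[3] = O
Query 5: U[0] = W

Answer: R G G O W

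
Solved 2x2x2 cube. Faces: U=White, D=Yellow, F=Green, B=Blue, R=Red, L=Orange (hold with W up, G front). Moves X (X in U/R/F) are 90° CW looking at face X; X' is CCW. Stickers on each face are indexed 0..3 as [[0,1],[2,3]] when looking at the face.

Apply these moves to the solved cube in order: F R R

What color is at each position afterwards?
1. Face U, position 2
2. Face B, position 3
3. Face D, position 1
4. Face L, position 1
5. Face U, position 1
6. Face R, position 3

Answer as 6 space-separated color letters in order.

After move 1 (F): F=GGGG U=WWOO R=WRWR D=RRYY L=OYOY
After move 2 (R): R=WWRR U=WGOG F=GRGY D=RBYB B=OBWB
After move 3 (R): R=RWRW U=WROY F=GBGB D=RWYO B=GBGB
Query 1: U[2] = O
Query 2: B[3] = B
Query 3: D[1] = W
Query 4: L[1] = Y
Query 5: U[1] = R
Query 6: R[3] = W

Answer: O B W Y R W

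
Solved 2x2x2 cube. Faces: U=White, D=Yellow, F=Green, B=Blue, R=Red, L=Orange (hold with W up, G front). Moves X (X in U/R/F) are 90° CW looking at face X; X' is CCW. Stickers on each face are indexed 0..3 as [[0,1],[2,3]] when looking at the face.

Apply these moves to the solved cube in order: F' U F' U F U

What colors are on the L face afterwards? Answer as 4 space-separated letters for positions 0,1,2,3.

After move 1 (F'): F=GGGG U=WWRR R=YRYR D=OOYY L=OWOW
After move 2 (U): U=RWRW F=YRGG R=BBYR B=OWBB L=GGOW
After move 3 (F'): F=RGYG U=RWBY R=OBOR D=GWYY L=GWOR
After move 4 (U): U=BRYW F=OBYG R=OWOR B=GWBB L=RGOR
After move 5 (F): F=YOGB U=BRRG R=YWWR D=OOYY L=RGOW
After move 6 (U): U=RBGR F=YWGB R=GWWR B=RGBB L=YOOW
Query: L face = YOOW

Answer: Y O O W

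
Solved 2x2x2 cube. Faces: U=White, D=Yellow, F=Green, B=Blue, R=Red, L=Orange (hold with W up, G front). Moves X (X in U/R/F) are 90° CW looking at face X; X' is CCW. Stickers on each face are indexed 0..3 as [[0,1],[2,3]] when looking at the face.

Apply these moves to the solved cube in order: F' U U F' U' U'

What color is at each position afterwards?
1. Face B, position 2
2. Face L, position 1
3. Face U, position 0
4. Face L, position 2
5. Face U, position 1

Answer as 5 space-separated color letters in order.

Answer: B W Y O O

Derivation:
After move 1 (F'): F=GGGG U=WWRR R=YRYR D=OOYY L=OWOW
After move 2 (U): U=RWRW F=YRGG R=BBYR B=OWBB L=GGOW
After move 3 (U): U=RRWW F=BBGG R=OWYR B=GGBB L=YROW
After move 4 (F'): F=BGBG U=RROY R=OWOR D=RWYY L=YWOW
After move 5 (U'): U=RYRO F=YWBG R=BGOR B=OWBB L=GGOW
After move 6 (U'): U=YORR F=GGBG R=YWOR B=BGBB L=OWOW
Query 1: B[2] = B
Query 2: L[1] = W
Query 3: U[0] = Y
Query 4: L[2] = O
Query 5: U[1] = O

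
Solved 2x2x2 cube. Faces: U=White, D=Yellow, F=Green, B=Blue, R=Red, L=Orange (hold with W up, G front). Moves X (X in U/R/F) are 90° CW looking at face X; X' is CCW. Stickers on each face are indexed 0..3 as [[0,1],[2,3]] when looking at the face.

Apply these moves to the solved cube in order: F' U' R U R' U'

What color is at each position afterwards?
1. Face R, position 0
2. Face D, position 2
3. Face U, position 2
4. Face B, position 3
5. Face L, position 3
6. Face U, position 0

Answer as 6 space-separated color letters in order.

After move 1 (F'): F=GGGG U=WWRR R=YRYR D=OOYY L=OWOW
After move 2 (U'): U=WRWR F=OWGG R=GGYR B=YRBB L=BBOW
After move 3 (R): R=YGRG U=WWWG F=OOGY D=OBYY B=RRRB
After move 4 (U): U=WWGW F=YGGY R=RRRG B=BBRB L=OOOW
After move 5 (R'): R=RGRR U=WRGB F=YWGW D=OGYY B=YBBB
After move 6 (U'): U=RBWG F=OOGW R=YWRR B=RGBB L=YBOW
Query 1: R[0] = Y
Query 2: D[2] = Y
Query 3: U[2] = W
Query 4: B[3] = B
Query 5: L[3] = W
Query 6: U[0] = R

Answer: Y Y W B W R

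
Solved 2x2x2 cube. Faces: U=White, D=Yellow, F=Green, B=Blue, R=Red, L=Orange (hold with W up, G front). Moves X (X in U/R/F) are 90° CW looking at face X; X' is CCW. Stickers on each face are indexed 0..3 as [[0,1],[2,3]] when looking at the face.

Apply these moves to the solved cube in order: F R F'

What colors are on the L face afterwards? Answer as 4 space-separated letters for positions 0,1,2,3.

After move 1 (F): F=GGGG U=WWOO R=WRWR D=RRYY L=OYOY
After move 2 (R): R=WWRR U=WGOG F=GRGY D=RBYB B=OBWB
After move 3 (F'): F=RYGG U=WGWR R=BWRR D=YYYB L=OGOO
Query: L face = OGOO

Answer: O G O O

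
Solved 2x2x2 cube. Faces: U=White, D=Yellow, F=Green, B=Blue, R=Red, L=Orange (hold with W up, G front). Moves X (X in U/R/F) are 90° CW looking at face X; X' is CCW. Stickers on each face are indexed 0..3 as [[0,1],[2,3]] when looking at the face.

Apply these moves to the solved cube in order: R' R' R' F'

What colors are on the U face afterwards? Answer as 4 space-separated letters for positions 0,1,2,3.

Answer: W G R R

Derivation:
After move 1 (R'): R=RRRR U=WBWB F=GWGW D=YGYG B=YBYB
After move 2 (R'): R=RRRR U=WYWY F=GBGB D=YWYW B=GBGB
After move 3 (R'): R=RRRR U=WGWG F=GYGY D=YBYB B=WBWB
After move 4 (F'): F=YYGG U=WGRR R=BRYR D=OOYB L=OGOW
Query: U face = WGRR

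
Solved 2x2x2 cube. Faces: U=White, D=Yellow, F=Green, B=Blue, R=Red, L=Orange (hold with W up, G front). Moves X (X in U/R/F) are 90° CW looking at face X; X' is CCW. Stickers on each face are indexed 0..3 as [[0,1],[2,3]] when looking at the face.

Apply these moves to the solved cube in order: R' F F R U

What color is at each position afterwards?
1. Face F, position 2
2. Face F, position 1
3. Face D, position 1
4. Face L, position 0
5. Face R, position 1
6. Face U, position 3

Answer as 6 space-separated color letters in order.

After move 1 (R'): R=RRRR U=WBWB F=GWGW D=YGYG B=YBYB
After move 2 (F): F=GGWW U=WBOO R=WRBR D=RRYG L=OYOG
After move 3 (F): F=WGWG U=WBGY R=OROR D=BWYG L=OROR
After move 4 (R): R=OORR U=WGGG F=WWWG D=BYYY B=YBBB
After move 5 (U): U=GWGG F=OOWG R=YBRR B=ORBB L=WWOR
Query 1: F[2] = W
Query 2: F[1] = O
Query 3: D[1] = Y
Query 4: L[0] = W
Query 5: R[1] = B
Query 6: U[3] = G

Answer: W O Y W B G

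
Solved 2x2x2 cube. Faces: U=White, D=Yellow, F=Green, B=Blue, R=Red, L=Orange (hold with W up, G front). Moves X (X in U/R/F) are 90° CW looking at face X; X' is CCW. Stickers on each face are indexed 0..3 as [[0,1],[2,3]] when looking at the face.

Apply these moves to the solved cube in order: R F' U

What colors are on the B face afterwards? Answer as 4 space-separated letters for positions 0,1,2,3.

After move 1 (R): R=RRRR U=WGWG F=GYGY D=YBYB B=WBWB
After move 2 (F'): F=YYGG U=WGRR R=BRYR D=OOYB L=OGOW
After move 3 (U): U=RWRG F=BRGG R=WBYR B=OGWB L=YYOW
Query: B face = OGWB

Answer: O G W B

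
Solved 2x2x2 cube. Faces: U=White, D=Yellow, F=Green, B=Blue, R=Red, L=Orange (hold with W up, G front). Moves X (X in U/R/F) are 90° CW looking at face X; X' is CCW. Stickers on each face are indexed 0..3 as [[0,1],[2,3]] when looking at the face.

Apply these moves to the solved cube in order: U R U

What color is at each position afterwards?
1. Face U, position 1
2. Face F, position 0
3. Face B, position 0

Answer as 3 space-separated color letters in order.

After move 1 (U): U=WWWW F=RRGG R=BBRR B=OOBB L=GGOO
After move 2 (R): R=RBRB U=WRWG F=RYGY D=YBYO B=WOWB
After move 3 (U): U=WWGR F=RBGY R=WORB B=GGWB L=RYOO
Query 1: U[1] = W
Query 2: F[0] = R
Query 3: B[0] = G

Answer: W R G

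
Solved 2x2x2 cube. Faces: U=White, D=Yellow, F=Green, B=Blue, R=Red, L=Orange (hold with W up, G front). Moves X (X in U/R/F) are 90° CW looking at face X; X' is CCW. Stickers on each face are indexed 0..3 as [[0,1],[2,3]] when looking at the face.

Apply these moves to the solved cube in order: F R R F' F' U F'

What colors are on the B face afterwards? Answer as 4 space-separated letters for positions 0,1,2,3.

Answer: O R G B

Derivation:
After move 1 (F): F=GGGG U=WWOO R=WRWR D=RRYY L=OYOY
After move 2 (R): R=WWRR U=WGOG F=GRGY D=RBYB B=OBWB
After move 3 (R): R=RWRW U=WROY F=GBGB D=RWYO B=GBGB
After move 4 (F'): F=BBGG U=WRRR R=WWRW D=YYYO L=OYOO
After move 5 (F'): F=BGBG U=WRWR R=YWYW D=YOYO L=OROR
After move 6 (U): U=WWRR F=YWBG R=GBYW B=ORGB L=BGOR
After move 7 (F'): F=WGYB U=WWGY R=OBYW D=GRYO L=BROR
Query: B face = ORGB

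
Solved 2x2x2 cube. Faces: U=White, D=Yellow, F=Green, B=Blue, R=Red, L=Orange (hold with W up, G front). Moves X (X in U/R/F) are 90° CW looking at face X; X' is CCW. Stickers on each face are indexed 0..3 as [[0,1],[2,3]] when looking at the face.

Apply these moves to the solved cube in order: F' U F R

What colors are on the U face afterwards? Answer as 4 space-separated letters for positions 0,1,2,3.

After move 1 (F'): F=GGGG U=WWRR R=YRYR D=OOYY L=OWOW
After move 2 (U): U=RWRW F=YRGG R=BBYR B=OWBB L=GGOW
After move 3 (F): F=GYGR U=RWWG R=RBWR D=YBYY L=GOOO
After move 4 (R): R=WRRB U=RYWR F=GBGY D=YBYO B=GWWB
Query: U face = RYWR

Answer: R Y W R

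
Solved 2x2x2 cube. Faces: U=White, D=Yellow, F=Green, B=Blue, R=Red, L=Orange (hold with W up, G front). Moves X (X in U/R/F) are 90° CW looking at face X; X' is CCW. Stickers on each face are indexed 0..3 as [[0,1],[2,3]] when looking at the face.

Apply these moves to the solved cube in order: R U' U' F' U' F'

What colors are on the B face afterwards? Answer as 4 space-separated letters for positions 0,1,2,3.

After move 1 (R): R=RRRR U=WGWG F=GYGY D=YBYB B=WBWB
After move 2 (U'): U=GGWW F=OOGY R=GYRR B=RRWB L=WBOO
After move 3 (U'): U=GWGW F=WBGY R=OORR B=GYWB L=RROO
After move 4 (F'): F=BYWG U=GWOR R=BOYR D=ROYB L=RWOG
After move 5 (U'): U=WRGO F=RWWG R=BYYR B=BOWB L=GYOG
After move 6 (F'): F=WGRW U=WRBY R=OYRR D=YGYB L=GOOG
Query: B face = BOWB

Answer: B O W B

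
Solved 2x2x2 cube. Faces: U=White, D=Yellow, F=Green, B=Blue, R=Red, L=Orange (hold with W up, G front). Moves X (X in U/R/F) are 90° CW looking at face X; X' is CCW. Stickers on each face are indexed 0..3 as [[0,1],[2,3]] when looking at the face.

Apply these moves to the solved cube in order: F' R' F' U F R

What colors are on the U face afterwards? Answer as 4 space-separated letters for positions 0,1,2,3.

After move 1 (F'): F=GGGG U=WWRR R=YRYR D=OOYY L=OWOW
After move 2 (R'): R=RRYY U=WBRB F=GWGR D=OGYG B=YBOB
After move 3 (F'): F=WRGG U=WBRY R=GROY D=WWYG L=OBOR
After move 4 (U): U=RWYB F=GRGG R=YBOY B=OBOB L=WROR
After move 5 (F): F=GGGR U=RWRR R=YBBY D=OYYG L=WWOW
After move 6 (R): R=BYYB U=RGRR F=GYGG D=OOYO B=RBWB
Query: U face = RGRR

Answer: R G R R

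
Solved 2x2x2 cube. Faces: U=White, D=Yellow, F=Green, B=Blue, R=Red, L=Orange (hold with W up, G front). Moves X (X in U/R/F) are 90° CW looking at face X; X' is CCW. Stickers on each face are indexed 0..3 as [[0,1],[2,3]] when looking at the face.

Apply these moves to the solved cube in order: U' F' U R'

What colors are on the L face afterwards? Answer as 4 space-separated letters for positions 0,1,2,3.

After move 1 (U'): U=WWWW F=OOGG R=GGRR B=RRBB L=BBOO
After move 2 (F'): F=OGOG U=WWGR R=YGYR D=BOYY L=BWOW
After move 3 (U): U=GWRW F=YGOG R=RRYR B=BWBB L=OGOW
After move 4 (R'): R=RRRY U=GBRB F=YWOW D=BGYG B=YWOB
Query: L face = OGOW

Answer: O G O W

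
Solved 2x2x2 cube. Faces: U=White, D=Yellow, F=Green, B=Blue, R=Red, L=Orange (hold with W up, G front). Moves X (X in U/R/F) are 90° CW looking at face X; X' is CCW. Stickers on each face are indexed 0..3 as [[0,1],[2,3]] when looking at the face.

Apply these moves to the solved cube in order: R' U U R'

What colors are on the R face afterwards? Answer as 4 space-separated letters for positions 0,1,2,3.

Answer: O R O R

Derivation:
After move 1 (R'): R=RRRR U=WBWB F=GWGW D=YGYG B=YBYB
After move 2 (U): U=WWBB F=RRGW R=YBRR B=OOYB L=GWOO
After move 3 (U): U=BWBW F=YBGW R=OORR B=GWYB L=RROO
After move 4 (R'): R=OROR U=BYBG F=YWGW D=YBYW B=GWGB
Query: R face = OROR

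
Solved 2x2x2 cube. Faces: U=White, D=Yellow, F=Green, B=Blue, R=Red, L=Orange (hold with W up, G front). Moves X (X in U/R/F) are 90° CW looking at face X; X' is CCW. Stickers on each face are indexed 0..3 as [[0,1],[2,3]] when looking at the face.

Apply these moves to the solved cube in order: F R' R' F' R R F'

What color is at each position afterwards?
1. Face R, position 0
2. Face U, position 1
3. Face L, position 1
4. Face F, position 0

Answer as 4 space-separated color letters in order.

After move 1 (F): F=GGGG U=WWOO R=WRWR D=RRYY L=OYOY
After move 2 (R'): R=RRWW U=WBOB F=GWGO D=RGYG B=YBRB
After move 3 (R'): R=RWRW U=WROY F=GBGB D=RWYO B=GBGB
After move 4 (F'): F=BBGG U=WRRR R=WWRW D=YYYO L=OYOO
After move 5 (R): R=RWWW U=WBRG F=BYGO D=YGYG B=RBRB
After move 6 (R): R=WRWW U=WYRO F=BGGG D=YRYR B=GBBB
After move 7 (F'): F=GGBG U=WYWW R=RRYW D=YOYR L=OOOR
Query 1: R[0] = R
Query 2: U[1] = Y
Query 3: L[1] = O
Query 4: F[0] = G

Answer: R Y O G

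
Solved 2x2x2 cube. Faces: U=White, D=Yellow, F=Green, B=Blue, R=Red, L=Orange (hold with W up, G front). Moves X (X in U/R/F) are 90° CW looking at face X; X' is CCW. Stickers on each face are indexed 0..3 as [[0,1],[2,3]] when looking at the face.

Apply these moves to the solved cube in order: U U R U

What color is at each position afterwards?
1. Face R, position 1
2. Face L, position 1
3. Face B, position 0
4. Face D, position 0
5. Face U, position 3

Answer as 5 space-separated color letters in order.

Answer: G Y R Y B

Derivation:
After move 1 (U): U=WWWW F=RRGG R=BBRR B=OOBB L=GGOO
After move 2 (U): U=WWWW F=BBGG R=OORR B=GGBB L=RROO
After move 3 (R): R=RORO U=WBWG F=BYGY D=YBYG B=WGWB
After move 4 (U): U=WWGB F=ROGY R=WGRO B=RRWB L=BYOO
Query 1: R[1] = G
Query 2: L[1] = Y
Query 3: B[0] = R
Query 4: D[0] = Y
Query 5: U[3] = B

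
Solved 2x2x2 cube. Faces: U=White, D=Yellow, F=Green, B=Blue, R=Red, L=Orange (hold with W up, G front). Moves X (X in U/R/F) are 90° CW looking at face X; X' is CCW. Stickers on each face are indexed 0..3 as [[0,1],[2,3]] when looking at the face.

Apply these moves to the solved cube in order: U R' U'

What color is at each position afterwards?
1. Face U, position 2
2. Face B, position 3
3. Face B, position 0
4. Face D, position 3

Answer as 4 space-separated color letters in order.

Answer: W B B G

Derivation:
After move 1 (U): U=WWWW F=RRGG R=BBRR B=OOBB L=GGOO
After move 2 (R'): R=BRBR U=WBWO F=RWGW D=YRYG B=YOYB
After move 3 (U'): U=BOWW F=GGGW R=RWBR B=BRYB L=YOOO
Query 1: U[2] = W
Query 2: B[3] = B
Query 3: B[0] = B
Query 4: D[3] = G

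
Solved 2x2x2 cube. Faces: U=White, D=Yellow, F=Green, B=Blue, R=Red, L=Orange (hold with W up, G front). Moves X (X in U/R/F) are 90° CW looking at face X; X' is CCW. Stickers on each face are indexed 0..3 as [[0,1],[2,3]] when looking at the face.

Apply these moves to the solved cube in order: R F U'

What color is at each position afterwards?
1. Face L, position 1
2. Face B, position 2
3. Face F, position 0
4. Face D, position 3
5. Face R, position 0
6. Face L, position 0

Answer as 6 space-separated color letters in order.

After move 1 (R): R=RRRR U=WGWG F=GYGY D=YBYB B=WBWB
After move 2 (F): F=GGYY U=WGOO R=WRGR D=RRYB L=OYOB
After move 3 (U'): U=GOWO F=OYYY R=GGGR B=WRWB L=WBOB
Query 1: L[1] = B
Query 2: B[2] = W
Query 3: F[0] = O
Query 4: D[3] = B
Query 5: R[0] = G
Query 6: L[0] = W

Answer: B W O B G W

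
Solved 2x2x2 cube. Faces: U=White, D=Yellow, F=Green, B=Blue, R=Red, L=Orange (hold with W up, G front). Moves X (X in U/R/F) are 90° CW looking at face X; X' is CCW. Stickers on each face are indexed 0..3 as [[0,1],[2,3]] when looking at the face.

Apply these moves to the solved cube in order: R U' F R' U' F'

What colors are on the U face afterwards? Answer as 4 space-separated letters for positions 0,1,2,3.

Answer: W R G W

Derivation:
After move 1 (R): R=RRRR U=WGWG F=GYGY D=YBYB B=WBWB
After move 2 (U'): U=GGWW F=OOGY R=GYRR B=RRWB L=WBOO
After move 3 (F): F=GOYO U=GGOB R=WYWR D=RGYB L=WYOB
After move 4 (R'): R=YRWW U=GWOR F=GGYB D=ROYO B=BRGB
After move 5 (U'): U=WRGO F=WYYB R=GGWW B=YRGB L=BROB
After move 6 (F'): F=YBWY U=WRGW R=OGRW D=RBYO L=BOOG
Query: U face = WRGW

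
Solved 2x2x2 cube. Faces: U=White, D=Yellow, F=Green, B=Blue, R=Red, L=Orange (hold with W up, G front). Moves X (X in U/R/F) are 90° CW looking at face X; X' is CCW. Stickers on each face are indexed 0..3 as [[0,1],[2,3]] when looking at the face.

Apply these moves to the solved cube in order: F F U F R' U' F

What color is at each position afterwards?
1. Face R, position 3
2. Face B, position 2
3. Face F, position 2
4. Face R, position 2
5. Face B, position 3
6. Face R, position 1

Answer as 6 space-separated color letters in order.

Answer: W B G R B W

Derivation:
After move 1 (F): F=GGGG U=WWOO R=WRWR D=RRYY L=OYOY
After move 2 (F): F=GGGG U=WWYY R=OROR D=WWYY L=OROR
After move 3 (U): U=YWYW F=ORGG R=BBOR B=ORBB L=GGOR
After move 4 (F): F=GOGR U=YWRG R=YBWR D=OBYY L=GWOW
After move 5 (R'): R=BRYW U=YBRO F=GWGG D=OOYR B=YRBB
After move 6 (U'): U=BOYR F=GWGG R=GWYW B=BRBB L=YROW
After move 7 (F): F=GGGW U=BOWR R=YWRW D=YGYR L=YOOO
Query 1: R[3] = W
Query 2: B[2] = B
Query 3: F[2] = G
Query 4: R[2] = R
Query 5: B[3] = B
Query 6: R[1] = W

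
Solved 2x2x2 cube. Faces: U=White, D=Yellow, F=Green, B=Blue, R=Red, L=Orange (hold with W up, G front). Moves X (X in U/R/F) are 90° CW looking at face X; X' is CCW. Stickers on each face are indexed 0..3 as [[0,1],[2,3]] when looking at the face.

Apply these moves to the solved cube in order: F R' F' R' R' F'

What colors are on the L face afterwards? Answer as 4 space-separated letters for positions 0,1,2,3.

Answer: O G O R

Derivation:
After move 1 (F): F=GGGG U=WWOO R=WRWR D=RRYY L=OYOY
After move 2 (R'): R=RRWW U=WBOB F=GWGO D=RGYG B=YBRB
After move 3 (F'): F=WOGG U=WBRW R=GRRW D=YYYG L=OBOO
After move 4 (R'): R=RWGR U=WRRY F=WBGW D=YOYG B=GBYB
After move 5 (R'): R=WRRG U=WYRG F=WRGY D=YBYW B=GBOB
After move 6 (F'): F=RYWG U=WYWR R=BRYG D=BOYW L=OGOR
Query: L face = OGOR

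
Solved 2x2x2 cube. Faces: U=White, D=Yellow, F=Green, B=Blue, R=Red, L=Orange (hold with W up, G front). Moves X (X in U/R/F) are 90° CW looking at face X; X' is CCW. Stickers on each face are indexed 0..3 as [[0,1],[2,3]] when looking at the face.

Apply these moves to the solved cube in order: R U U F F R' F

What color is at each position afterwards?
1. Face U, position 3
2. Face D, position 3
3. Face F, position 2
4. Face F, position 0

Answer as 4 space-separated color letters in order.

Answer: R W Y B

Derivation:
After move 1 (R): R=RRRR U=WGWG F=GYGY D=YBYB B=WBWB
After move 2 (U): U=WWGG F=RRGY R=WBRR B=OOWB L=GYOO
After move 3 (U): U=GWGW F=WBGY R=OORR B=GYWB L=RROO
After move 4 (F): F=GWYB U=GWOR R=GOWR D=ROYB L=RYOB
After move 5 (F): F=YGBW U=GWBY R=OORR D=WGYB L=RROO
After move 6 (R'): R=OROR U=GWBG F=YWBY D=WGYW B=BYGB
After move 7 (F): F=BYYW U=GWOR R=BRGR D=OOYW L=RWOG
Query 1: U[3] = R
Query 2: D[3] = W
Query 3: F[2] = Y
Query 4: F[0] = B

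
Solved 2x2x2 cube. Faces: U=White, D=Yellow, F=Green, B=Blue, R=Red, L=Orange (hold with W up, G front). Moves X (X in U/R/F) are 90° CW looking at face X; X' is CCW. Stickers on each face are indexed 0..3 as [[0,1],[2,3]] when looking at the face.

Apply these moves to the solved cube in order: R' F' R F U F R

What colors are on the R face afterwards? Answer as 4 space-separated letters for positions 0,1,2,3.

Answer: W B R B

Derivation:
After move 1 (R'): R=RRRR U=WBWB F=GWGW D=YGYG B=YBYB
After move 2 (F'): F=WWGG U=WBRR R=GRYR D=OOYG L=OBOW
After move 3 (R): R=YGRR U=WWRG F=WOGG D=OYYY B=RBBB
After move 4 (F): F=GWGO U=WWWB R=RGGR D=RYYY L=OOOY
After move 5 (U): U=WWBW F=RGGO R=RBGR B=OOBB L=GWOY
After move 6 (F): F=GROG U=WWYW R=BBWR D=GRYY L=GROY
After move 7 (R): R=WBRB U=WRYG F=GROY D=GBYO B=WOWB
Query: R face = WBRB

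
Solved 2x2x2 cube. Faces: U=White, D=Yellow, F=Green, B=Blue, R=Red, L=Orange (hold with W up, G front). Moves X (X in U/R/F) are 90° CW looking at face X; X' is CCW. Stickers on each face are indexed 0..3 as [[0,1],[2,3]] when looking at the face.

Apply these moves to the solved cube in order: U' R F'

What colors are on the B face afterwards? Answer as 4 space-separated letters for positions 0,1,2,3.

After move 1 (U'): U=WWWW F=OOGG R=GGRR B=RRBB L=BBOO
After move 2 (R): R=RGRG U=WOWG F=OYGY D=YBYR B=WRWB
After move 3 (F'): F=YYOG U=WORR R=BGYG D=BOYR L=BGOW
Query: B face = WRWB

Answer: W R W B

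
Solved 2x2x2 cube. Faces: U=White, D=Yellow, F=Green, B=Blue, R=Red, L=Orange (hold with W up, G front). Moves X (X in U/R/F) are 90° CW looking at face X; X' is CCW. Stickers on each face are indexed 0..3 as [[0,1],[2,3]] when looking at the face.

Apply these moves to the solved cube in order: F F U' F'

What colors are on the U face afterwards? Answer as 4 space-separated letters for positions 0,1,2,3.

After move 1 (F): F=GGGG U=WWOO R=WRWR D=RRYY L=OYOY
After move 2 (F): F=GGGG U=WWYY R=OROR D=WWYY L=OROR
After move 3 (U'): U=WYWY F=ORGG R=GGOR B=ORBB L=BBOR
After move 4 (F'): F=RGOG U=WYGO R=WGWR D=BRYY L=BYOW
Query: U face = WYGO

Answer: W Y G O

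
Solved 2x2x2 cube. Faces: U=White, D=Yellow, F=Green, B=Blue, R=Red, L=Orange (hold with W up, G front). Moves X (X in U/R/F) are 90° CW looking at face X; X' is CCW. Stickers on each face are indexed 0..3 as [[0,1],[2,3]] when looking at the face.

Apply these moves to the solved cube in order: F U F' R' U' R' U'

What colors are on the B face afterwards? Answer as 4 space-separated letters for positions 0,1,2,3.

After move 1 (F): F=GGGG U=WWOO R=WRWR D=RRYY L=OYOY
After move 2 (U): U=OWOW F=WRGG R=BBWR B=OYBB L=GGOY
After move 3 (F'): F=RGWG U=OWBW R=RBRR D=GYYY L=GWOO
After move 4 (R'): R=BRRR U=OBBO F=RWWW D=GGYG B=YYYB
After move 5 (U'): U=BOOB F=GWWW R=RWRR B=BRYB L=YYOO
After move 6 (R'): R=WRRR U=BYOB F=GOWB D=GWYW B=GRGB
After move 7 (U'): U=YBBO F=YYWB R=GORR B=WRGB L=GROO
Query: B face = WRGB

Answer: W R G B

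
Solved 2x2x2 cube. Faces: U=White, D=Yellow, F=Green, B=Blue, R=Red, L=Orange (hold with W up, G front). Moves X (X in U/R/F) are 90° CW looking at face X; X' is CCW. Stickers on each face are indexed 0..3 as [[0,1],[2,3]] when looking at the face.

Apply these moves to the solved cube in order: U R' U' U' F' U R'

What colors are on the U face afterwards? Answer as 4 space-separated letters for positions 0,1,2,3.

Answer: G Y B B

Derivation:
After move 1 (U): U=WWWW F=RRGG R=BBRR B=OOBB L=GGOO
After move 2 (R'): R=BRBR U=WBWO F=RWGW D=YRYG B=YOYB
After move 3 (U'): U=BOWW F=GGGW R=RWBR B=BRYB L=YOOO
After move 4 (U'): U=OWBW F=YOGW R=GGBR B=RWYB L=BROO
After move 5 (F'): F=OWYG U=OWGB R=RGYR D=ROYG L=BWOB
After move 6 (U): U=GOBW F=RGYG R=RWYR B=BWYB L=OWOB
After move 7 (R'): R=WRRY U=GYBB F=ROYW D=RGYG B=GWOB
Query: U face = GYBB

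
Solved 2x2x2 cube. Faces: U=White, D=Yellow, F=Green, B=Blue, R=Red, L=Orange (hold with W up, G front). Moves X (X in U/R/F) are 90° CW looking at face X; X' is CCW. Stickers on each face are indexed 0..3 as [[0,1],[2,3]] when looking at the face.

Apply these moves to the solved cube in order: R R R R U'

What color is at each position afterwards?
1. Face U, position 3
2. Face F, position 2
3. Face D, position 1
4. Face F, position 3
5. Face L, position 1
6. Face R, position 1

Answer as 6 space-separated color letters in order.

After move 1 (R): R=RRRR U=WGWG F=GYGY D=YBYB B=WBWB
After move 2 (R): R=RRRR U=WYWY F=GBGB D=YWYW B=GBGB
After move 3 (R): R=RRRR U=WBWB F=GWGW D=YGYG B=YBYB
After move 4 (R): R=RRRR U=WWWW F=GGGG D=YYYY B=BBBB
After move 5 (U'): U=WWWW F=OOGG R=GGRR B=RRBB L=BBOO
Query 1: U[3] = W
Query 2: F[2] = G
Query 3: D[1] = Y
Query 4: F[3] = G
Query 5: L[1] = B
Query 6: R[1] = G

Answer: W G Y G B G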